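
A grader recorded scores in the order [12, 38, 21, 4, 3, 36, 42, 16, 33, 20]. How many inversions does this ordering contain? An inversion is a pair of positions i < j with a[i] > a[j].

Sweep left to right; for each value list the smaller values that follow it:
12 → 4, 3 → 2
38 → 21, 4, 3, 36, 16, 33, 20 → 7
21 → 4, 3, 16, 20 → 4
4 → 3 → 1
3 → none → 0
36 → 16, 33, 20 → 3
42 → 16, 33, 20 → 3
16 → none → 0
33 → 20 → 1
20 → none → 0
Sum: 2 + 7 + 4 + 1 + 0 + 3 + 3 + 0 + 1 + 0 = 21

21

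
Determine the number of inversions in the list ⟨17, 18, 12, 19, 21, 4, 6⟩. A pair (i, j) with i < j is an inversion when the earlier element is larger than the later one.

Count, for each position, how many later elements it exceeds:
17: 3
18: 3
12: 2
19: 2
21: 2
4: 0
6: 0
Sum: 3 + 3 + 2 + 2 + 2 + 0 + 0 = 12

12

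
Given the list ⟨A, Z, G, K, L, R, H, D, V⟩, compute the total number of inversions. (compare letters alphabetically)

15

Count, for each position, how many later elements it exceeds:
A → none → 0
Z → G, K, L, R, H, D, V → 7
G → D → 1
K → H, D → 2
L → H, D → 2
R → H, D → 2
H → D → 1
D → none → 0
V → none → 0
Sum: 0 + 7 + 1 + 2 + 2 + 2 + 1 + 0 + 0 = 15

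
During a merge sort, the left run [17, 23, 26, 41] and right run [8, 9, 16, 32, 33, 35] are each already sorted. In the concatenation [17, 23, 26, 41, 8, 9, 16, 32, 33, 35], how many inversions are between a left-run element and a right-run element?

Take each right-half value and tally the left-half values above it:
r = 8: 17, 23, 26, 41 → 4
r = 9: 17, 23, 26, 41 → 4
r = 16: 17, 23, 26, 41 → 4
r = 32: 41 → 1
r = 33: 41 → 1
r = 35: 41 → 1
Cross-inversions: 4 + 4 + 4 + 1 + 1 + 1 = 15

15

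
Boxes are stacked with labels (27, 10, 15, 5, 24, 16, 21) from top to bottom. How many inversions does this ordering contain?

10 inversions

Sweep left to right; for each value list the smaller values that follow it:
27: 6
10: 1
15: 1
5: 0
24: 2
16: 0
21: 0
Sum: 6 + 1 + 1 + 0 + 2 + 0 + 0 = 10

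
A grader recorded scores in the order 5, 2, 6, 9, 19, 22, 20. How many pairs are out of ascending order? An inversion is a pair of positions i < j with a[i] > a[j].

Out-of-order index pairs (0-indexed):
(0,1): 5 > 2
(5,6): 22 > 20
That's 2 pairs.

2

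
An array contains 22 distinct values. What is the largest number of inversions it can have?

231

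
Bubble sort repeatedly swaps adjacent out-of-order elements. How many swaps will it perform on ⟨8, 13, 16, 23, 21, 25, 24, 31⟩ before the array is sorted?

There are 2 adjacent swaps.

The minimum number of adjacent swaps to sort an array equals its inversion count, since every such swap removes exactly one inversion.
Count inversions — for each element, later elements that are smaller:
8: none → 0
13: none → 0
16: none → 0
23: 21 → 1
21: none → 0
25: 24 → 1
24: none → 0
31: none → 0
Total inversions: 0 + 0 + 0 + 1 + 0 + 1 + 0 + 0 = 2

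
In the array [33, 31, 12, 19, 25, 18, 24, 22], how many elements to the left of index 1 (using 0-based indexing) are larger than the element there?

1 such element

The element at index 1 is 31.
Elements before it: 33
Those larger than 31: 33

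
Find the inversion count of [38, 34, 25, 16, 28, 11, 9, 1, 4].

Element-by-element contributions:
38 → 34, 25, 16, 28, 11, 9, 1, 4 → 8
34 → 25, 16, 28, 11, 9, 1, 4 → 7
25 → 16, 11, 9, 1, 4 → 5
16 → 11, 9, 1, 4 → 4
28 → 11, 9, 1, 4 → 4
11 → 9, 1, 4 → 3
9 → 1, 4 → 2
1 → none → 0
4 → none → 0
Sum: 8 + 7 + 5 + 4 + 4 + 3 + 2 + 0 + 0 = 33

33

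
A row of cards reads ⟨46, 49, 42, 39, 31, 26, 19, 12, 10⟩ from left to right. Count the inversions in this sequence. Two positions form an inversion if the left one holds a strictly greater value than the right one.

Count, for each position, how many later elements it exceeds:
46: 7
49: 7
42: 6
39: 5
31: 4
26: 3
19: 2
12: 1
10: 0
Sum: 7 + 7 + 6 + 5 + 4 + 3 + 2 + 1 + 0 = 35

35 inversions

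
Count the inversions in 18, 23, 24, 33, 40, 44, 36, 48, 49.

Count, for each position, how many later elements it exceeds:
18 → none → 0
23 → none → 0
24 → none → 0
33 → none → 0
40 → 36 → 1
44 → 36 → 1
36 → none → 0
48 → none → 0
49 → none → 0
Sum: 0 + 0 + 0 + 0 + 1 + 1 + 0 + 0 + 0 = 2

2 out-of-order pairs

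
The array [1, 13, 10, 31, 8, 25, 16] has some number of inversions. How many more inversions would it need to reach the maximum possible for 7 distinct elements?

14

Maximum inversions for 7 distinct elements is C(7, 2) = 7·6/2 = 21.
Current inversions — for each element, count later smaller elements:
1: 0
13: 2
10: 1
31: 3
8: 0
25: 1
16: 0
Current total: 0 + 2 + 1 + 3 + 0 + 1 + 0 = 7
Shortfall: 21 − 7 = 14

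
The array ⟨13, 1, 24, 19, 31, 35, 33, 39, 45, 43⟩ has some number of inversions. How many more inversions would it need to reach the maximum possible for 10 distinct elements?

Maximum inversions for 10 distinct elements is C(10, 2) = 10·9/2 = 45.
Current inversions — for each element, count later smaller elements:
13: 1
1: 0
24: 1
19: 0
31: 0
35: 1
33: 0
39: 0
45: 1
43: 0
Current total: 1 + 0 + 1 + 0 + 0 + 1 + 0 + 0 + 1 + 0 = 4
Shortfall: 45 − 4 = 41

41 inversions short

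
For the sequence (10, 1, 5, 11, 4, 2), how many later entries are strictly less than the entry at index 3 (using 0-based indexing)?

The element at index 3 is 11.
Elements after it: 4, 2
Those smaller than 11: 4, 2

2 such elements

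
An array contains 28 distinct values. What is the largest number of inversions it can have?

There are 378 inversions.

The maximum occurs when the array is in strictly decreasing order: every one of the C(28, 2) pairs is inverted.
C(28, 2) = 28·27/2 = 378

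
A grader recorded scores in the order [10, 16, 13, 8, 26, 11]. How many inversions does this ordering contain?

7 inversions

Out-of-order index pairs (1-indexed):
(1,4): 10 > 8
(2,3): 16 > 13
(2,4): 16 > 8
(2,6): 16 > 11
(3,4): 13 > 8
(3,6): 13 > 11
(5,6): 26 > 11
That's 7 pairs.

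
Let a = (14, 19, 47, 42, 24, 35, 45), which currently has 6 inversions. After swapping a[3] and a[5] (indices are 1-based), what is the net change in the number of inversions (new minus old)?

Positions 3 and 5 hold 47 and 24; after swapping, the array is [14, 19, 24, 42, 47, 35, 45].
For each element, count later entries that are smaller:
14: 0
19: 0
24: 0
42: 1
47: 2
35: 0
45: 0
Sum: 0 + 0 + 0 + 1 + 2 + 0 + 0 = 3
Change: 3 − 6 = -3

-3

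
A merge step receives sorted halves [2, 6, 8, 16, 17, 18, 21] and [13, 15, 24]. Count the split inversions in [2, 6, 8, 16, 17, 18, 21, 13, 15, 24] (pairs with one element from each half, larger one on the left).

For each element r of the right run, count left-run elements greater than r:
r = 13: 16, 17, 18, 21 → 4
r = 15: 16, 17, 18, 21 → 4
r = 24: none → 0
Cross-inversions: 4 + 4 + 0 = 8

8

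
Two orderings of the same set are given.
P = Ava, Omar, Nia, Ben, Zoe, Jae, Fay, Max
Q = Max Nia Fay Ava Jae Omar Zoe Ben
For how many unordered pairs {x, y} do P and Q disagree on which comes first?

There are 18 disagreeing pairs.

Assign each item its position (1..8) in the first ordering, then rewrite the second ordering as that position sequence:
positions: Ava→1, Omar→2, Nia→3, Ben→4, Zoe→5, Jae→6, Fay→7, Max→8
second ordering as positions: [8, 3, 7, 1, 6, 2, 5, 4]
Discordant pairs = inversions in this position sequence.
8: 3, 7, 1, 6, 2, 5, 4 → 7
3: 1, 2 → 2
7: 1, 6, 2, 5, 4 → 5
1: 0
6: 2, 5, 4 → 3
2: 0
5: 4 → 1
4: 0
Total: 7 + 2 + 5 + 0 + 3 + 0 + 1 + 0 = 18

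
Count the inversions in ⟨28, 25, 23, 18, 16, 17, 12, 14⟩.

Element-by-element contributions:
28: 7
25: 6
23: 5
18: 4
16: 2
17: 2
12: 0
14: 0
Sum: 7 + 6 + 5 + 4 + 2 + 2 + 0 + 0 = 26

26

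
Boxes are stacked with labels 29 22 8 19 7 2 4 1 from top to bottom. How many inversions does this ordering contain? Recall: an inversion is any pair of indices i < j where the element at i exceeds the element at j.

Inversions: 26

For each element, count later entries that are smaller:
29 → 22, 8, 19, 7, 2, 4, 1 → 7
22 → 8, 19, 7, 2, 4, 1 → 6
8 → 7, 2, 4, 1 → 4
19 → 7, 2, 4, 1 → 4
7 → 2, 4, 1 → 3
2 → 1 → 1
4 → 1 → 1
1 → none → 0
Sum: 7 + 6 + 4 + 4 + 3 + 1 + 1 + 0 = 26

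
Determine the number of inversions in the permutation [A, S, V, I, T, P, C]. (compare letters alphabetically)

11

Element-by-element contributions:
A → none → 0
S → I, P, C → 3
V → I, T, P, C → 4
I → C → 1
T → P, C → 2
P → C → 1
C → none → 0
Sum: 0 + 3 + 4 + 1 + 2 + 1 + 0 = 11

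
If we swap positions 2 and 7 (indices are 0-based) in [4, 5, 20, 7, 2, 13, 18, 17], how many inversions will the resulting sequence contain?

Inversions: 6

Positions 2 and 7 hold 20 and 17; after swapping, the array is [4, 5, 17, 7, 2, 13, 18, 20].
Sweep left to right; for each value list the smaller values that follow it:
4: 1
5: 1
17: 3
7: 1
2: 0
13: 0
18: 0
20: 0
Sum: 1 + 1 + 3 + 1 + 0 + 0 + 0 + 0 = 6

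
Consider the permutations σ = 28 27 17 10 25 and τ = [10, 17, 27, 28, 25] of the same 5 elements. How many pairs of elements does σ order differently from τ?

6 discordant pairs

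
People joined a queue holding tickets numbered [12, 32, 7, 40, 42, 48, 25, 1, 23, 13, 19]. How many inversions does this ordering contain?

30 out-of-order pairs

For each element, count later entries that are smaller:
12 → 7, 1 → 2
32 → 7, 25, 1, 23, 13, 19 → 6
7 → 1 → 1
40 → 25, 1, 23, 13, 19 → 5
42 → 25, 1, 23, 13, 19 → 5
48 → 25, 1, 23, 13, 19 → 5
25 → 1, 23, 13, 19 → 4
1 → none → 0
23 → 13, 19 → 2
13 → none → 0
19 → none → 0
Sum: 2 + 6 + 1 + 5 + 5 + 5 + 4 + 0 + 2 + 0 + 0 = 30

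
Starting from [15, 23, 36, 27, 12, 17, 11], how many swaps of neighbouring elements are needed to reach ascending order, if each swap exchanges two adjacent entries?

14 adjacent swaps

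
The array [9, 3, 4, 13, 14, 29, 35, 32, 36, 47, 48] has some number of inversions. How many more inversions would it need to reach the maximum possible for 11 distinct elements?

Maximum inversions for 11 distinct elements is C(11, 2) = 11·10/2 = 55.
Current inversions — for each element, count later smaller elements:
9: 2
3: 0
4: 0
13: 0
14: 0
29: 0
35: 1
32: 0
36: 0
47: 0
48: 0
Current total: 2 + 0 + 0 + 0 + 0 + 0 + 1 + 0 + 0 + 0 + 0 = 3
Shortfall: 55 − 3 = 52

52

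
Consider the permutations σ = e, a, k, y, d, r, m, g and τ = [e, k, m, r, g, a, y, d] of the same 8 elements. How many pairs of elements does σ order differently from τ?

Discordant pairs: 11

Assign each item its position (1..8) in the first ordering, then rewrite the second ordering as that position sequence:
positions: e→1, a→2, k→3, y→4, d→5, r→6, m→7, g→8
second ordering as positions: [1, 3, 7, 6, 8, 2, 4, 5]
Discordant pairs = inversions in this position sequence.
1: 0
3: 2 → 1
7: 6, 2, 4, 5 → 4
6: 2, 4, 5 → 3
8: 2, 4, 5 → 3
2: 0
4: 0
5: 0
Total: 0 + 1 + 4 + 3 + 3 + 0 + 0 + 0 = 11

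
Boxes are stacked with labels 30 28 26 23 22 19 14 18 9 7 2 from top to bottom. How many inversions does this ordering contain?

54

Sweep left to right; for each value list the smaller values that follow it:
30: 10
28: 9
26: 8
23: 7
22: 6
19: 5
14: 3
18: 3
9: 2
7: 1
2: 0
Sum: 10 + 9 + 8 + 7 + 6 + 5 + 3 + 3 + 2 + 1 + 0 = 54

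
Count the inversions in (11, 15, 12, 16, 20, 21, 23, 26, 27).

Sweep left to right; for each value list the smaller values that follow it:
11: 0
15: 1
12: 0
16: 0
20: 0
21: 0
23: 0
26: 0
27: 0
Sum: 0 + 1 + 0 + 0 + 0 + 0 + 0 + 0 + 0 = 1

There is 1 inversion.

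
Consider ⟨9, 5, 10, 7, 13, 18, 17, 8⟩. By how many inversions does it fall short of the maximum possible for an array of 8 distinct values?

Maximum inversions for 8 distinct elements is C(8, 2) = 8·7/2 = 28.
Current inversions — for each element, count later smaller elements:
9: 3
5: 0
10: 2
7: 0
13: 1
18: 2
17: 1
8: 0
Current total: 3 + 0 + 2 + 0 + 1 + 2 + 1 + 0 = 9
Shortfall: 28 − 9 = 19

19 inversions short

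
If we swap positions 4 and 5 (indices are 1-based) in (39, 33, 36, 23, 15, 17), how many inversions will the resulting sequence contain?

12

Positions 4 and 5 hold 23 and 15; after swapping, the array is [39, 33, 36, 15, 23, 17].
Sweep left to right; for each value list the smaller values that follow it:
39 → 33, 36, 15, 23, 17 → 5
33 → 15, 23, 17 → 3
36 → 15, 23, 17 → 3
15 → none → 0
23 → 17 → 1
17 → none → 0
Sum: 5 + 3 + 3 + 0 + 1 + 0 = 12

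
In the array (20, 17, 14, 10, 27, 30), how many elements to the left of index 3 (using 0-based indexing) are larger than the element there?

The element at index 3 is 10.
Elements before it: 20, 17, 14
Those larger than 10: 20, 17, 14

3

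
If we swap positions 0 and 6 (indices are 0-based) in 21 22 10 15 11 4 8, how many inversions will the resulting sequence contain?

10

Positions 0 and 6 hold 21 and 8; after swapping, the array is [8, 22, 10, 15, 11, 4, 21].
Count, for each position, how many later elements it exceeds:
8 → 4 → 1
22 → 10, 15, 11, 4, 21 → 5
10 → 4 → 1
15 → 11, 4 → 2
11 → 4 → 1
4 → none → 0
21 → none → 0
Sum: 1 + 5 + 1 + 2 + 1 + 0 + 0 = 10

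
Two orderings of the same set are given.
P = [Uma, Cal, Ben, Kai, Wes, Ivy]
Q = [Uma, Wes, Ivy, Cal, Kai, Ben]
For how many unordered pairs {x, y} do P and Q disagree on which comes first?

7 disagreeing pairs

Assign each item its position (1..6) in the first ordering, then rewrite the second ordering as that position sequence:
positions: Uma→1, Cal→2, Ben→3, Kai→4, Wes→5, Ivy→6
second ordering as positions: [1, 5, 6, 2, 4, 3]
Discordant pairs = inversions in this position sequence.
1: 0
5: 2, 4, 3 → 3
6: 2, 4, 3 → 3
2: 0
4: 3 → 1
3: 0
Total: 0 + 3 + 3 + 0 + 1 + 0 = 7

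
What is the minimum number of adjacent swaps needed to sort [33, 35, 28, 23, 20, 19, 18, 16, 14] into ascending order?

35 adjacent swaps

The minimum number of adjacent swaps to sort an array equals its inversion count, since every such swap removes exactly one inversion.
Count inversions — for each element, later elements that are smaller:
33: 28, 23, 20, 19, 18, 16, 14 → 7
35: 28, 23, 20, 19, 18, 16, 14 → 7
28: 23, 20, 19, 18, 16, 14 → 6
23: 20, 19, 18, 16, 14 → 5
20: 19, 18, 16, 14 → 4
19: 18, 16, 14 → 3
18: 16, 14 → 2
16: 14 → 1
14: none → 0
Total inversions: 7 + 7 + 6 + 5 + 4 + 3 + 2 + 1 + 0 = 35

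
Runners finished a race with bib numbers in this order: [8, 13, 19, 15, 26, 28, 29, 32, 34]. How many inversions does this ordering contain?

Count, for each position, how many later elements it exceeds:
8 → none → 0
13 → none → 0
19 → 15 → 1
15 → none → 0
26 → none → 0
28 → none → 0
29 → none → 0
32 → none → 0
34 → none → 0
Sum: 0 + 0 + 1 + 0 + 0 + 0 + 0 + 0 + 0 = 1

1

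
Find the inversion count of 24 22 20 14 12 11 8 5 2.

There are 36 out-of-order pairs.

Count, for each position, how many later elements it exceeds:
24 → 22, 20, 14, 12, 11, 8, 5, 2 → 8
22 → 20, 14, 12, 11, 8, 5, 2 → 7
20 → 14, 12, 11, 8, 5, 2 → 6
14 → 12, 11, 8, 5, 2 → 5
12 → 11, 8, 5, 2 → 4
11 → 8, 5, 2 → 3
8 → 5, 2 → 2
5 → 2 → 1
2 → none → 0
Sum: 8 + 7 + 6 + 5 + 4 + 3 + 2 + 1 + 0 = 36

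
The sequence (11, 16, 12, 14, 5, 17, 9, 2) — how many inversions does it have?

Count, for each position, how many later elements it exceeds:
11: 3
16: 5
12: 3
14: 3
5: 1
17: 2
9: 1
2: 0
Sum: 3 + 5 + 3 + 3 + 1 + 2 + 1 + 0 = 18

18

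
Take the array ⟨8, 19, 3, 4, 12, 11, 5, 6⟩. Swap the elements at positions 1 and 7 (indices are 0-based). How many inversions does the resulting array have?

There are 10 inversions.

Positions 1 and 7 hold 19 and 6; after swapping, the array is [8, 6, 3, 4, 12, 11, 5, 19].
Sweep left to right; for each value list the smaller values that follow it:
8: 4
6: 3
3: 0
4: 0
12: 2
11: 1
5: 0
19: 0
Sum: 4 + 3 + 0 + 0 + 2 + 1 + 0 + 0 = 10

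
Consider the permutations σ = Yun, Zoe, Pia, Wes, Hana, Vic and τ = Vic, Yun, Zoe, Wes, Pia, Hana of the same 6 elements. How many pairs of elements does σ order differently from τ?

Assign each item its position (1..6) in the first ordering, then rewrite the second ordering as that position sequence:
positions: Yun→1, Zoe→2, Pia→3, Wes→4, Hana→5, Vic→6
second ordering as positions: [6, 1, 2, 4, 3, 5]
Discordant pairs = inversions in this position sequence.
6: 1, 2, 4, 3, 5 → 5
1: 0
2: 0
4: 3 → 1
3: 0
5: 0
Total: 5 + 0 + 0 + 1 + 0 + 0 = 6

6 discordant pairs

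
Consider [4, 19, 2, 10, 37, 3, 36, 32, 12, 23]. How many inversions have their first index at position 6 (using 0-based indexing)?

The element at index 6 is 36.
Elements after it: 32, 12, 23
Those smaller than 36: 32, 12, 23

3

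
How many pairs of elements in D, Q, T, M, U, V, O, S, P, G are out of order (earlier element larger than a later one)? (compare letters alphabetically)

Count, for each position, how many later elements it exceeds:
D: 0
Q: 4
T: 5
M: 1
U: 4
V: 4
O: 1
S: 2
P: 1
G: 0
Sum: 0 + 4 + 5 + 1 + 4 + 4 + 1 + 2 + 1 + 0 = 22

22 inversions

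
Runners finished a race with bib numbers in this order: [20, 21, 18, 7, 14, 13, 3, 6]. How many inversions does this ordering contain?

There are 24 out-of-order pairs.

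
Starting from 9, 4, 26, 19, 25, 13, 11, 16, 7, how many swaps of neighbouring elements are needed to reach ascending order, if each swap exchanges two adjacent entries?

The minimum number of adjacent swaps to sort an array equals its inversion count, since every such swap removes exactly one inversion.
Count inversions — for each element, later elements that are smaller:
9: 4, 7 → 2
4: none → 0
26: 19, 25, 13, 11, 16, 7 → 6
19: 13, 11, 16, 7 → 4
25: 13, 11, 16, 7 → 4
13: 11, 7 → 2
11: 7 → 1
16: 7 → 1
7: none → 0
Total inversions: 2 + 0 + 6 + 4 + 4 + 2 + 1 + 1 + 0 = 20

Adjacent swaps: 20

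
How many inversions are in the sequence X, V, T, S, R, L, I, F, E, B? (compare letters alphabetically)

Inversions: 45

Count, for each position, how many later elements it exceeds:
X → V, T, S, R, L, I, F, E, B → 9
V → T, S, R, L, I, F, E, B → 8
T → S, R, L, I, F, E, B → 7
S → R, L, I, F, E, B → 6
R → L, I, F, E, B → 5
L → I, F, E, B → 4
I → F, E, B → 3
F → E, B → 2
E → B → 1
B → none → 0
Sum: 9 + 8 + 7 + 6 + 5 + 4 + 3 + 2 + 1 + 0 = 45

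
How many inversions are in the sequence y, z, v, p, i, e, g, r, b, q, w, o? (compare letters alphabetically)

Element-by-element contributions:
y: 10
z: 10
v: 8
p: 5
i: 3
e: 1
g: 1
r: 3
b: 0
q: 1
w: 1
o: 0
Sum: 10 + 10 + 8 + 5 + 3 + 1 + 1 + 3 + 0 + 1 + 1 + 0 = 43

There are 43 inversions.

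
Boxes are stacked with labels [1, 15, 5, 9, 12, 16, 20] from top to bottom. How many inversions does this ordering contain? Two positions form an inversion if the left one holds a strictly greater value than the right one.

There are 3 out-of-order pairs.

Listing every pair i<j with a[i]>a[j] (using 1-based positions):
(2,3): 15 > 5
(2,4): 15 > 9
(2,5): 15 > 12
That's 3 pairs.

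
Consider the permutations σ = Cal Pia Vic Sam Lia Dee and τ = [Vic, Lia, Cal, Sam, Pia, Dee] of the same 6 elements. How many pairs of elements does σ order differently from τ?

6

Assign each item its position (1..6) in the first ordering, then rewrite the second ordering as that position sequence:
positions: Cal→1, Pia→2, Vic→3, Sam→4, Lia→5, Dee→6
second ordering as positions: [3, 5, 1, 4, 2, 6]
Discordant pairs = inversions in this position sequence.
3: 1, 2 → 2
5: 1, 4, 2 → 3
1: 0
4: 2 → 1
2: 0
6: 0
Total: 2 + 3 + 0 + 1 + 0 + 0 = 6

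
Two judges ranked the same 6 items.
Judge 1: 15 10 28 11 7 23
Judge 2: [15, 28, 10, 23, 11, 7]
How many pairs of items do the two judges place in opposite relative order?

3

Assign each item its position (1..6) in the first ordering, then rewrite the second ordering as that position sequence:
positions: 15→1, 10→2, 28→3, 11→4, 7→5, 23→6
second ordering as positions: [1, 3, 2, 6, 4, 5]
Discordant pairs = inversions in this position sequence.
1: 0
3: 2 → 1
2: 0
6: 4, 5 → 2
4: 0
5: 0
Total: 0 + 1 + 0 + 2 + 0 + 0 = 3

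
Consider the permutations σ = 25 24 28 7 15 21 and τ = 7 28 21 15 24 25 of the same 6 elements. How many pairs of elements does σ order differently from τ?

Assign each item its position (1..6) in the first ordering, then rewrite the second ordering as that position sequence:
positions: 25→1, 24→2, 28→3, 7→4, 15→5, 21→6
second ordering as positions: [4, 3, 6, 5, 2, 1]
Discordant pairs = inversions in this position sequence.
4: 3, 2, 1 → 3
3: 2, 1 → 2
6: 5, 2, 1 → 3
5: 2, 1 → 2
2: 1 → 1
1: 0
Total: 3 + 2 + 3 + 2 + 1 + 0 = 11

11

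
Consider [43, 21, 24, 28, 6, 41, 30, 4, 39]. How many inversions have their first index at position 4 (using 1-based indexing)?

2

The element at index 4 is 28.
Elements after it: 6, 41, 30, 4, 39
Those smaller than 28: 6, 4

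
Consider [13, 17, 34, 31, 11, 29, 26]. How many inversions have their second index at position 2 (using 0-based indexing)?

0

The element at index 2 is 34.
Elements before it: 13, 17
None of them are larger than 34.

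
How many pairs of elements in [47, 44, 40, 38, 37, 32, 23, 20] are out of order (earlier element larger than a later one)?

Sweep left to right; for each value list the smaller values that follow it:
47 → 44, 40, 38, 37, 32, 23, 20 → 7
44 → 40, 38, 37, 32, 23, 20 → 6
40 → 38, 37, 32, 23, 20 → 5
38 → 37, 32, 23, 20 → 4
37 → 32, 23, 20 → 3
32 → 23, 20 → 2
23 → 20 → 1
20 → none → 0
Sum: 7 + 6 + 5 + 4 + 3 + 2 + 1 + 0 = 28

Inversions: 28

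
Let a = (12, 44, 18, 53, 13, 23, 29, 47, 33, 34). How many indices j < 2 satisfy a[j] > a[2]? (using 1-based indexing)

The element at index 2 is 44.
Elements before it: 12
None of them are larger than 44.

0 such elements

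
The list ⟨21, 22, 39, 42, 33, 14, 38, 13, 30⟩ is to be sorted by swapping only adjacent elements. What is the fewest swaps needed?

Minimum adjacent swaps = number of inversions (each swap of adjacent out-of-order elements removes one inversion and no swap can remove more).
Count inversions — for each element, later elements that are smaller:
21: 14, 13 → 2
22: 14, 13 → 2
39: 33, 14, 38, 13, 30 → 5
42: 33, 14, 38, 13, 30 → 5
33: 14, 13, 30 → 3
14: 13 → 1
38: 13, 30 → 2
13: none → 0
30: none → 0
Total inversions: 2 + 2 + 5 + 5 + 3 + 1 + 2 + 0 + 0 = 20

20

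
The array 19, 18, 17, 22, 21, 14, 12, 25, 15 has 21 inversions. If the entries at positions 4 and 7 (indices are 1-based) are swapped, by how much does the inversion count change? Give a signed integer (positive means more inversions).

-5

Positions 4 and 7 hold 22 and 12; after swapping, the array is [19, 18, 17, 12, 21, 14, 22, 25, 15].
Count, for each position, how many later elements it exceeds:
19: 5
18: 4
17: 3
12: 0
21: 2
14: 0
22: 1
25: 1
15: 0
Sum: 5 + 4 + 3 + 0 + 2 + 0 + 1 + 1 + 0 = 16
Change: 16 − 21 = -5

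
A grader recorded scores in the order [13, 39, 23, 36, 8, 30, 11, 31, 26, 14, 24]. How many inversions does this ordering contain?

30

For each element, count later entries that are smaller:
13 → 8, 11 → 2
39 → 23, 36, 8, 30, 11, 31, 26, 14, 24 → 9
23 → 8, 11, 14 → 3
36 → 8, 30, 11, 31, 26, 14, 24 → 7
8 → none → 0
30 → 11, 26, 14, 24 → 4
11 → none → 0
31 → 26, 14, 24 → 3
26 → 14, 24 → 2
14 → none → 0
24 → none → 0
Sum: 2 + 9 + 3 + 7 + 0 + 4 + 0 + 3 + 2 + 0 + 0 = 30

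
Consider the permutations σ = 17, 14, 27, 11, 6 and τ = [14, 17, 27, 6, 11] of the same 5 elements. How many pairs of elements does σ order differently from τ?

Assign each item its position (1..5) in the first ordering, then rewrite the second ordering as that position sequence:
positions: 17→1, 14→2, 27→3, 11→4, 6→5
second ordering as positions: [2, 1, 3, 5, 4]
Discordant pairs = inversions in this position sequence.
2: 1 → 1
1: 0
3: 0
5: 4 → 1
4: 0
Total: 1 + 0 + 0 + 1 + 0 = 2

2 discordant pairs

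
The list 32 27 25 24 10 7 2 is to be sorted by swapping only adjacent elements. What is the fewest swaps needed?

Minimum adjacent swaps = number of inversions (each swap of adjacent out-of-order elements removes one inversion and no swap can remove more).
Count inversions — for each element, later elements that are smaller:
32: 27, 25, 24, 10, 7, 2 → 6
27: 25, 24, 10, 7, 2 → 5
25: 24, 10, 7, 2 → 4
24: 10, 7, 2 → 3
10: 7, 2 → 2
7: 2 → 1
2: none → 0
Total inversions: 6 + 5 + 4 + 3 + 2 + 1 + 0 = 21

21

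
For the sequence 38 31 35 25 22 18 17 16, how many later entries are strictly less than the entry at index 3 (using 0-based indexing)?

4 such elements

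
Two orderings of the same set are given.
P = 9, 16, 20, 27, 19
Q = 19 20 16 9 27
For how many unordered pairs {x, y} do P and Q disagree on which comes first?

Assign each item its position (1..5) in the first ordering, then rewrite the second ordering as that position sequence:
positions: 9→1, 16→2, 20→3, 27→4, 19→5
second ordering as positions: [5, 3, 2, 1, 4]
Discordant pairs = inversions in this position sequence.
5: 3, 2, 1, 4 → 4
3: 2, 1 → 2
2: 1 → 1
1: 0
4: 0
Total: 4 + 2 + 1 + 0 + 0 = 7

7 disagreeing pairs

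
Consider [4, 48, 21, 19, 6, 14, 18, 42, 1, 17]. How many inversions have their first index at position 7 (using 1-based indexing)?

2

The element at index 7 is 18.
Elements after it: 42, 1, 17
Those smaller than 18: 1, 17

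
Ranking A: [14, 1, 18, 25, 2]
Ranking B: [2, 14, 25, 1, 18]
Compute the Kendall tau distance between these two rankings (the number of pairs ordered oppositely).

6

Assign each item its position (1..5) in the first ordering, then rewrite the second ordering as that position sequence:
positions: 14→1, 1→2, 18→3, 25→4, 2→5
second ordering as positions: [5, 1, 4, 2, 3]
Discordant pairs = inversions in this position sequence.
5: 1, 4, 2, 3 → 4
1: 0
4: 2, 3 → 2
2: 0
3: 0
Total: 4 + 0 + 2 + 0 + 0 = 6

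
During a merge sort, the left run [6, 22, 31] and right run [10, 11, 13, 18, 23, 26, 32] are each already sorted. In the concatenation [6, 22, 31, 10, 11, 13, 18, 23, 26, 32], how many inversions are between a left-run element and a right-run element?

Count, for every r in R, how many entries of L exceed r:
r = 10: 22, 31 → 2
r = 11: 22, 31 → 2
r = 13: 22, 31 → 2
r = 18: 22, 31 → 2
r = 23: 31 → 1
r = 26: 31 → 1
r = 32: none → 0
Cross-inversions: 2 + 2 + 2 + 2 + 1 + 1 + 0 = 10

There are 10 cross-inversions.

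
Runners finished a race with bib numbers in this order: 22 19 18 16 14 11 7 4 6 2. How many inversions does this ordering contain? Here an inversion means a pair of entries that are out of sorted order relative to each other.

Sweep left to right; for each value list the smaller values that follow it:
22: 9
19: 8
18: 7
16: 6
14: 5
11: 4
7: 3
4: 1
6: 1
2: 0
Sum: 9 + 8 + 7 + 6 + 5 + 4 + 3 + 1 + 1 + 0 = 44

44 inversions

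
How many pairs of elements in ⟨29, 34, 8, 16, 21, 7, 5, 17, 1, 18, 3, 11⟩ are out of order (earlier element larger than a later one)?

46

Sweep left to right; for each value list the smaller values that follow it:
29: 10
34: 10
8: 4
16: 5
21: 7
7: 3
5: 2
17: 3
1: 0
18: 2
3: 0
11: 0
Sum: 10 + 10 + 4 + 5 + 7 + 3 + 2 + 3 + 0 + 2 + 0 + 0 = 46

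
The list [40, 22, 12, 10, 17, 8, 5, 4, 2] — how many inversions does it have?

34

Count, for each position, how many later elements it exceeds:
40 → 22, 12, 10, 17, 8, 5, 4, 2 → 8
22 → 12, 10, 17, 8, 5, 4, 2 → 7
12 → 10, 8, 5, 4, 2 → 5
10 → 8, 5, 4, 2 → 4
17 → 8, 5, 4, 2 → 4
8 → 5, 4, 2 → 3
5 → 4, 2 → 2
4 → 2 → 1
2 → none → 0
Sum: 8 + 7 + 5 + 4 + 4 + 3 + 2 + 1 + 0 = 34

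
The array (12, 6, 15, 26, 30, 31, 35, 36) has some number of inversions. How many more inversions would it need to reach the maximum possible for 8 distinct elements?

27

Maximum inversions for 8 distinct elements is C(8, 2) = 8·7/2 = 28.
Current inversions — for each element, count later smaller elements:
12: 1
6: 0
15: 0
26: 0
30: 0
31: 0
35: 0
36: 0
Current total: 1 + 0 + 0 + 0 + 0 + 0 + 0 + 0 = 1
Shortfall: 28 − 1 = 27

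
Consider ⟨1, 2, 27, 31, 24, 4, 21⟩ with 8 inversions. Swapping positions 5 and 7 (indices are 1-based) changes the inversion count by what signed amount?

Positions 5 and 7 hold 24 and 21; after swapping, the array is [1, 2, 27, 31, 21, 4, 24].
Element-by-element contributions:
1: 0
2: 0
27: 3
31: 3
21: 1
4: 0
24: 0
Sum: 0 + 0 + 3 + 3 + 1 + 0 + 0 = 7
Change: 7 − 8 = -1

-1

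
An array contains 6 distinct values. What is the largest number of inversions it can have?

15

A reversed (strictly descending) arrangement makes every pair an inversion, giving C(6, 2) inversions.
C(6, 2) = 6·5/2 = 15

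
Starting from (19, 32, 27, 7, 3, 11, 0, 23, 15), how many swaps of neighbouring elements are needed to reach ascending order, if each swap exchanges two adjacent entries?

23 swaps

The minimum number of adjacent swaps to sort an array equals its inversion count, since every such swap removes exactly one inversion.
Count inversions — for each element, later elements that are smaller:
19: 7, 3, 11, 0, 15 → 5
32: 27, 7, 3, 11, 0, 23, 15 → 7
27: 7, 3, 11, 0, 23, 15 → 6
7: 3, 0 → 2
3: 0 → 1
11: 0 → 1
0: none → 0
23: 15 → 1
15: none → 0
Total inversions: 5 + 7 + 6 + 2 + 1 + 1 + 0 + 1 + 0 = 23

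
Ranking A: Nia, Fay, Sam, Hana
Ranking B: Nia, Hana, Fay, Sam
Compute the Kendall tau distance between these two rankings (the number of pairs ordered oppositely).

Assign each item its position (1..4) in the first ordering, then rewrite the second ordering as that position sequence:
positions: Nia→1, Fay→2, Sam→3, Hana→4
second ordering as positions: [1, 4, 2, 3]
Discordant pairs = inversions in this position sequence.
1: 0
4: 2, 3 → 2
2: 0
3: 0
Total: 0 + 2 + 0 + 0 = 2

2 discordant pairs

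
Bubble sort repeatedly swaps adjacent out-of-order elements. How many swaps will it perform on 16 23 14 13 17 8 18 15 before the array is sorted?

Adjacent swaps: 16

Minimum adjacent swaps = number of inversions (each swap of adjacent out-of-order elements removes one inversion and no swap can remove more).
Count inversions — for each element, later elements that are smaller:
16: 14, 13, 8, 15 → 4
23: 14, 13, 17, 8, 18, 15 → 6
14: 13, 8 → 2
13: 8 → 1
17: 8, 15 → 2
8: none → 0
18: 15 → 1
15: none → 0
Total inversions: 4 + 6 + 2 + 1 + 2 + 0 + 1 + 0 = 16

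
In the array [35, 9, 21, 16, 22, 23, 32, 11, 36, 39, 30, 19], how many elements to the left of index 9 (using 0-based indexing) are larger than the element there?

0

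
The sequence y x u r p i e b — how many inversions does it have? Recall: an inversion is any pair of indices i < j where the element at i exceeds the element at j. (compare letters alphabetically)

Sweep left to right; for each value list the smaller values that follow it:
y → x, u, r, p, i, e, b → 7
x → u, r, p, i, e, b → 6
u → r, p, i, e, b → 5
r → p, i, e, b → 4
p → i, e, b → 3
i → e, b → 2
e → b → 1
b → none → 0
Sum: 7 + 6 + 5 + 4 + 3 + 2 + 1 + 0 = 28

28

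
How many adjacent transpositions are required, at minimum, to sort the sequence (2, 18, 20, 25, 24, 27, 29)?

1

Each adjacent swap fixes exactly one inversion, so the minimum swap count equals the number of inversions.
Count inversions — for each element, later elements that are smaller:
2: none → 0
18: none → 0
20: none → 0
25: 24 → 1
24: none → 0
27: none → 0
29: none → 0
Total inversions: 0 + 0 + 0 + 1 + 0 + 0 + 0 = 1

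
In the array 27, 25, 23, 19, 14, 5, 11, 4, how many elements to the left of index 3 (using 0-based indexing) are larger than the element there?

3

The element at index 3 is 19.
Elements before it: 27, 25, 23
Those larger than 19: 27, 25, 23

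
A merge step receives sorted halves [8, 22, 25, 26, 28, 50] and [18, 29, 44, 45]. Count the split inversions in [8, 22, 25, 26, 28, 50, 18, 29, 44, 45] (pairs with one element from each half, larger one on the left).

There are 8 split inversions.

For each element r of the right run, count left-run elements greater than r:
r = 18: 22, 25, 26, 28, 50 → 5
r = 29: 50 → 1
r = 44: 50 → 1
r = 45: 50 → 1
Cross-inversions: 5 + 1 + 1 + 1 = 8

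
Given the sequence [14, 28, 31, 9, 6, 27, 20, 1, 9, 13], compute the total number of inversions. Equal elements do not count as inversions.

29

Element-by-element contributions:
14: 5
28: 7
31: 7
9: 2
6: 1
27: 4
20: 3
1: 0
9: 0
13: 0
Sum: 5 + 7 + 7 + 2 + 1 + 4 + 3 + 0 + 0 + 0 = 29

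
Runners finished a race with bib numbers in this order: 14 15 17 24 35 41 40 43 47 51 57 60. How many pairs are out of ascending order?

Count, for each position, how many later elements it exceeds:
14: 0
15: 0
17: 0
24: 0
35: 0
41: 1
40: 0
43: 0
47: 0
51: 0
57: 0
60: 0
Sum: 0 + 0 + 0 + 0 + 0 + 1 + 0 + 0 + 0 + 0 + 0 + 0 = 1

There is 1 out-of-order pair.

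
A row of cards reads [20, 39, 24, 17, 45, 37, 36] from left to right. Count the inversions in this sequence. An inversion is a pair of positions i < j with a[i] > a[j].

Inversion pairs (indices are 0-based):
(0,3): 20 > 17
(1,2): 39 > 24
(1,3): 39 > 17
(1,5): 39 > 37
(1,6): 39 > 36
(2,3): 24 > 17
(4,5): 45 > 37
(4,6): 45 > 36
(5,6): 37 > 36
That's 9 pairs.

9 inversions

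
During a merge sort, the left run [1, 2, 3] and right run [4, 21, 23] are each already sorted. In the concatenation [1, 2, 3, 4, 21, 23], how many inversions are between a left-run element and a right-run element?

0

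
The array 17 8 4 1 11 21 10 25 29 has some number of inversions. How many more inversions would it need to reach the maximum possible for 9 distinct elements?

26

Maximum inversions for 9 distinct elements is C(9, 2) = 9·8/2 = 36.
Current inversions — for each element, count later smaller elements:
17: 5
8: 2
4: 1
1: 0
11: 1
21: 1
10: 0
25: 0
29: 0
Current total: 5 + 2 + 1 + 0 + 1 + 1 + 0 + 0 + 0 = 10
Shortfall: 36 − 10 = 26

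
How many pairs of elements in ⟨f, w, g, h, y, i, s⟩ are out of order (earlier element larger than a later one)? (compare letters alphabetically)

Inversion pairs (indices are 1-based):
(2,3): w > g
(2,4): w > h
(2,6): w > i
(2,7): w > s
(5,6): y > i
(5,7): y > s
That's 6 pairs.

6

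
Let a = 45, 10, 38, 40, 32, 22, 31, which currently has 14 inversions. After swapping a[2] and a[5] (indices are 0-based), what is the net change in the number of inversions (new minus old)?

-3

Positions 2 and 5 hold 38 and 22; after swapping, the array is [45, 10, 22, 40, 32, 38, 31].
Sweep left to right; for each value list the smaller values that follow it:
45 → 10, 22, 40, 32, 38, 31 → 6
10 → none → 0
22 → none → 0
40 → 32, 38, 31 → 3
32 → 31 → 1
38 → 31 → 1
31 → none → 0
Sum: 6 + 0 + 0 + 3 + 1 + 1 + 0 = 11
Change: 11 − 14 = -3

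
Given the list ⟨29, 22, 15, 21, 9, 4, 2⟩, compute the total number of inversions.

20 inversions

Element-by-element contributions:
29: 6
22: 5
15: 3
21: 3
9: 2
4: 1
2: 0
Sum: 6 + 5 + 3 + 3 + 2 + 1 + 0 = 20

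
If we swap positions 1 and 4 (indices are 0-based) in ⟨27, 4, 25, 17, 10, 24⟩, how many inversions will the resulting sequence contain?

10

Positions 1 and 4 hold 4 and 10; after swapping, the array is [27, 10, 25, 17, 4, 24].
Element-by-element contributions:
27 → 10, 25, 17, 4, 24 → 5
10 → 4 → 1
25 → 17, 4, 24 → 3
17 → 4 → 1
4 → none → 0
24 → none → 0
Sum: 5 + 1 + 3 + 1 + 0 + 0 = 10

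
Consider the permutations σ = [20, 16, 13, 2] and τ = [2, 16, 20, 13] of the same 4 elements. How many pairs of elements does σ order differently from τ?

There are 4 discordant pairs.

Assign each item its position (1..4) in the first ordering, then rewrite the second ordering as that position sequence:
positions: 20→1, 16→2, 13→3, 2→4
second ordering as positions: [4, 2, 1, 3]
Discordant pairs = inversions in this position sequence.
4: 2, 1, 3 → 3
2: 1 → 1
1: 0
3: 0
Total: 3 + 1 + 0 + 0 = 4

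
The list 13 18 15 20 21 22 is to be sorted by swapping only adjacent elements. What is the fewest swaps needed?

Each adjacent swap fixes exactly one inversion, so the minimum swap count equals the number of inversions.
Count inversions — for each element, later elements that are smaller:
13: none → 0
18: 15 → 1
15: none → 0
20: none → 0
21: none → 0
22: none → 0
Total inversions: 0 + 1 + 0 + 0 + 0 + 0 = 1

1 swap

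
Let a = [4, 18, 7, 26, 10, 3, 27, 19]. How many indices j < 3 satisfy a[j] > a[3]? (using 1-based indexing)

1

The element at index 3 is 7.
Elements before it: 4, 18
Those larger than 7: 18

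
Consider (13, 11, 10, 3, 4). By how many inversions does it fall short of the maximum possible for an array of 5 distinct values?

1

Maximum inversions for 5 distinct elements is C(5, 2) = 5·4/2 = 10.
Current inversions — for each element, count later smaller elements:
13: 4
11: 3
10: 2
3: 0
4: 0
Current total: 4 + 3 + 2 + 0 + 0 = 9
Shortfall: 10 − 9 = 1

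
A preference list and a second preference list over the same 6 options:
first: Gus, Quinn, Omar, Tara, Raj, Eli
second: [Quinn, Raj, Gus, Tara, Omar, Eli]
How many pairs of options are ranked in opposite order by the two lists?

Assign each item its position (1..6) in the first ordering, then rewrite the second ordering as that position sequence:
positions: Gus→1, Quinn→2, Omar→3, Tara→4, Raj→5, Eli→6
second ordering as positions: [2, 5, 1, 4, 3, 6]
Discordant pairs = inversions in this position sequence.
2: 1 → 1
5: 1, 4, 3 → 3
1: 0
4: 3 → 1
3: 0
6: 0
Total: 1 + 3 + 0 + 1 + 0 + 0 = 5

5 pairs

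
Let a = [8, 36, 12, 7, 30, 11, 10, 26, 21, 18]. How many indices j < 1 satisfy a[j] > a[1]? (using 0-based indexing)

The element at index 1 is 36.
Elements before it: 8
None of them are larger than 36.

0 such elements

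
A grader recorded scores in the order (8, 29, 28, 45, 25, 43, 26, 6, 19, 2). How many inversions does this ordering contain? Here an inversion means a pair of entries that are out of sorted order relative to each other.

Sweep left to right; for each value list the smaller values that follow it:
8 → 6, 2 → 2
29 → 28, 25, 26, 6, 19, 2 → 6
28 → 25, 26, 6, 19, 2 → 5
45 → 25, 43, 26, 6, 19, 2 → 6
25 → 6, 19, 2 → 3
43 → 26, 6, 19, 2 → 4
26 → 6, 19, 2 → 3
6 → 2 → 1
19 → 2 → 1
2 → none → 0
Sum: 2 + 6 + 5 + 6 + 3 + 4 + 3 + 1 + 1 + 0 = 31

31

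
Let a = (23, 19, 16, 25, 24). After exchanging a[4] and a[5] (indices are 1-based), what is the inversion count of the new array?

3

Positions 4 and 5 hold 25 and 24; after swapping, the array is [23, 19, 16, 24, 25].
For each element, count later entries that are smaller:
23: 2
19: 1
16: 0
24: 0
25: 0
Sum: 2 + 1 + 0 + 0 + 0 = 3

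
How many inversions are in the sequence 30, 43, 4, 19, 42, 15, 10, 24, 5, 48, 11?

31 inversions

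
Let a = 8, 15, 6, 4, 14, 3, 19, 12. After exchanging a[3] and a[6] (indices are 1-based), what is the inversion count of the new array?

11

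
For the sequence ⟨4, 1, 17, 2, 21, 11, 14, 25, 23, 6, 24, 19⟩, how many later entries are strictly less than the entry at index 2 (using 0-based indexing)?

4

The element at index 2 is 17.
Elements after it: 2, 21, 11, 14, 25, 23, 6, 24, 19
Those smaller than 17: 2, 11, 14, 6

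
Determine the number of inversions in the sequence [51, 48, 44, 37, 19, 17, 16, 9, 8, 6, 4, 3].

There are 66 out-of-order pairs.

Element-by-element contributions:
51 → 48, 44, 37, 19, 17, 16, 9, 8, 6, 4, 3 → 11
48 → 44, 37, 19, 17, 16, 9, 8, 6, 4, 3 → 10
44 → 37, 19, 17, 16, 9, 8, 6, 4, 3 → 9
37 → 19, 17, 16, 9, 8, 6, 4, 3 → 8
19 → 17, 16, 9, 8, 6, 4, 3 → 7
17 → 16, 9, 8, 6, 4, 3 → 6
16 → 9, 8, 6, 4, 3 → 5
9 → 8, 6, 4, 3 → 4
8 → 6, 4, 3 → 3
6 → 4, 3 → 2
4 → 3 → 1
3 → none → 0
Sum: 11 + 10 + 9 + 8 + 7 + 6 + 5 + 4 + 3 + 2 + 1 + 0 = 66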